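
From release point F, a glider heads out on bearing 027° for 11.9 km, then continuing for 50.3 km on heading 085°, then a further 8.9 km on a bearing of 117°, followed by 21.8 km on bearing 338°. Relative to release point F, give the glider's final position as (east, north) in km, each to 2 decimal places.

(55.27, 31.16)

Leg 1 (027°, 11.9 km): east 11.9 sin 27° = 5.40, north 11.9 cos 27° = 10.60
Leg 2 (085°, 50.3 km): east 50.3 sin 85° = 50.11, north 50.3 cos 85° = 4.38
Leg 3 (117°, 8.9 km): east 8.9 sin 117° = 7.93, north 8.9 cos 117° = -4.04
Leg 4 (338°, 21.8 km): east 21.8 sin 338° = -8.17, north 21.8 cos 338° = 20.21
Summing: 55.27 km east, 31.16 km north → (55.27, 31.16).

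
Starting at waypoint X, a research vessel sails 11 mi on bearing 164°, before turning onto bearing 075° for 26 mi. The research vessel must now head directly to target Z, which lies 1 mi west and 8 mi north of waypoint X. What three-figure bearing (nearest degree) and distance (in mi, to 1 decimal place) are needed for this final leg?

Leg 1 (164°, 11 mi): east 11 sin 164° = 3.03, north 11 cos 164° = -10.57
Leg 2 (075°, 26 mi): east 26 sin 75° = 25.11, north 26 cos 75° = 6.73
Current position: (28.15, -3.84). Target: (-1, 8). Remaining: Δeast = -29.15, Δnorth = 11.84.
Bearing = atan2(-29.15, 11.84) mod 360° = 292.12°; distance = √((-29.15)² + (11.84)²) = 31.461 mi.

292°, 31.5 mi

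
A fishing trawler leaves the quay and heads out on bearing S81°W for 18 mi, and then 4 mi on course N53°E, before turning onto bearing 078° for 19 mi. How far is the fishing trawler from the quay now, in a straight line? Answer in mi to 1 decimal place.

Leg 1 (S81°W, 18 mi): east 18 sin 261° = -17.78, north 18 cos 261° = -2.82
Leg 2 (N53°E, 4 mi): east 4 sin 53° = 3.19, north 4 cos 53° = 2.41
Leg 3 (078°, 19 mi): east 19 sin 78° = 18.58, north 19 cos 78° = 3.95
Net: 4.00 east, 3.54 north. Distance = √((4.00)² + (3.54)²) = 5.343 mi.

5.3 mi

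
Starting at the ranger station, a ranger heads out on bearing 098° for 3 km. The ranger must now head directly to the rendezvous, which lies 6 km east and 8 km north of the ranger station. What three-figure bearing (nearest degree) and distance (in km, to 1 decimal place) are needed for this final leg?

Leg 1 (098°, 3 km): east 3 sin 98° = 2.97, north 3 cos 98° = -0.42
Current position: (2.97, -0.42). Target: (6, 8). Remaining: Δeast = 3.03, Δnorth = 8.42.
Bearing = atan2(3.03, 8.42) mod 360° = 19.79°; distance = √((3.03)² + (8.42)²) = 8.946 km.

020°, 8.9 km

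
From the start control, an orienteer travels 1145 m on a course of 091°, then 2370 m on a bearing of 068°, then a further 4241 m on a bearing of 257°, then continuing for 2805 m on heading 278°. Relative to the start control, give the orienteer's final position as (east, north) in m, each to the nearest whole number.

Leg 1 (091°, 1145 m): east 1145 sin 91° = 1144.83, north 1145 cos 91° = -19.98
Leg 2 (068°, 2370 m): east 2370 sin 68° = 2197.43, north 2370 cos 68° = 887.82
Leg 3 (257°, 4241 m): east 4241 sin 257° = -4132.30, north 4241 cos 257° = -954.02
Leg 4 (278°, 2805 m): east 2805 sin 278° = -2777.70, north 2805 cos 278° = 390.38
Summing: -3567.75 m east, 304.20 m north → (-3568, 304).

(-3568, 304)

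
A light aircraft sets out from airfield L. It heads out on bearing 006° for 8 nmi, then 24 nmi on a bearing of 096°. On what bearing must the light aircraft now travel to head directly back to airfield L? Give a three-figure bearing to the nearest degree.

Leg 1 (006°, 8 nmi): east 8 sin 6° = 0.84, north 8 cos 6° = 7.96
Leg 2 (096°, 24 nmi): east 24 sin 96° = 23.87, north 24 cos 96° = -2.51
Net displacement: 24.70 east, 5.45 north. Direction back to start is (-24.70, -5.45): bearing = atan2(-24.70, -5.45) mod 360° = 257.57° ≈ 258°.

258°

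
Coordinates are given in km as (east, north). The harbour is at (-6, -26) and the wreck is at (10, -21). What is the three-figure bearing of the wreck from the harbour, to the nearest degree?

Δeast = 10 − -6 = 16.00; Δnorth = -21 − -26 = 5.00.
Bearing = atan2(Δeast, Δnorth) mod 360° = 72.65° ≈ 073°.

073°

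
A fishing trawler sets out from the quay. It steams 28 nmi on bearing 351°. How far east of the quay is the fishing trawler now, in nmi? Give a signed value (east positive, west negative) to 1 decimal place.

-4.4 nmi

Leg 1 (351°, 28 nmi): east 28 sin 351° = -4.38, north 28 cos 351° = 27.66
Net east component: -4.38 nmi.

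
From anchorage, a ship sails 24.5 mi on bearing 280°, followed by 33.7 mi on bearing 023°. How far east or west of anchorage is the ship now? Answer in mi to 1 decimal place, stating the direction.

11.0 mi west

Leg 1 (280°, 24.5 mi): east 24.5 sin 280° = -24.13, north 24.5 cos 280° = 4.25
Leg 2 (023°, 33.7 mi): east 33.7 sin 23° = 13.17, north 33.7 cos 23° = 31.02
Net east component: -10.96 mi.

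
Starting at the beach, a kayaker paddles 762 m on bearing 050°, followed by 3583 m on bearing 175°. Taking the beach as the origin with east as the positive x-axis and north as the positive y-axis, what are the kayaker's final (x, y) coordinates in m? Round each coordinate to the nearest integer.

(896, -3080)

Leg 1 (050°, 762 m): east 762 sin 50° = 583.73, north 762 cos 50° = 489.80
Leg 2 (175°, 3583 m): east 3583 sin 175° = 312.28, north 3583 cos 175° = -3569.37
Summing: 896.00 m east, -3079.56 m north → (896, -3080).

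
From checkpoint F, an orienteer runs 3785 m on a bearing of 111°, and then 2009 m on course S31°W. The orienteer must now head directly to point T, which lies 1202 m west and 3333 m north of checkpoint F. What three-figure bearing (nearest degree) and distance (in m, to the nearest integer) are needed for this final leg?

Leg 1 (111°, 3785 m): east 3785 sin 111° = 3533.60, north 3785 cos 111° = -1356.42
Leg 2 (S31°W, 2009 m): east 2009 sin 211° = -1034.71, north 2009 cos 211° = -1722.05
Current position: (2498.89, -3078.47). Target: (-1202, 3333). Remaining: Δeast = -3700.89, Δnorth = 6411.47.
Bearing = atan2(-3700.89, 6411.47) mod 360° = 330.01°; distance = √((-3700.89)² + (6411.47)²) = 7402.943 m.

330°, 7403 m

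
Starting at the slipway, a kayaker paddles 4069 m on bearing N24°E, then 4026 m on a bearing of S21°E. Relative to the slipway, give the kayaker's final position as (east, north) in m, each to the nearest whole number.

(3098, -41)

Leg 1 (N24°E, 4069 m): east 4069 sin 24° = 1655.01, north 4069 cos 24° = 3717.22
Leg 2 (S21°E, 4026 m): east 4026 sin 159° = 1442.79, north 4026 cos 159° = -3758.59
Summing: 3097.80 m east, -41.38 m north → (3098, -41).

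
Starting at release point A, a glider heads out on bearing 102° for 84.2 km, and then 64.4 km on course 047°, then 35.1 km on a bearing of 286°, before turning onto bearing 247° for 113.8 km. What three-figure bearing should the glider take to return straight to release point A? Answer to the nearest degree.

Leg 1 (102°, 84.2 km): east 84.2 sin 102° = 82.36, north 84.2 cos 102° = -17.51
Leg 2 (047°, 64.4 km): east 64.4 sin 47° = 47.10, north 64.4 cos 47° = 43.92
Leg 3 (286°, 35.1 km): east 35.1 sin 286° = -33.74, north 35.1 cos 286° = 9.67
Leg 4 (247°, 113.8 km): east 113.8 sin 247° = -104.75, north 113.8 cos 247° = -44.47
Net displacement: -9.03 east, -8.38 north. Direction back to start is (9.03, 8.38): bearing = atan2(9.03, 8.38) mod 360° = 47.17° ≈ 047°.

047°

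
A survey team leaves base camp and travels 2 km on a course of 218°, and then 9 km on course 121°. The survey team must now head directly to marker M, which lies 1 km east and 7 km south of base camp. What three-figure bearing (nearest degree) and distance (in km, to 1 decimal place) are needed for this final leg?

262°, 5.5 km

Leg 1 (218°, 2 km): east 2 sin 218° = -1.23, north 2 cos 218° = -1.58
Leg 2 (121°, 9 km): east 9 sin 121° = 7.71, north 9 cos 121° = -4.64
Current position: (6.48, -6.21). Target: (1, -7). Remaining: Δeast = -5.48, Δnorth = -0.79.
Bearing = atan2(-5.48, -0.79) mod 360° = 261.82°; distance = √((-5.48)² + (-0.79)²) = 5.540 km.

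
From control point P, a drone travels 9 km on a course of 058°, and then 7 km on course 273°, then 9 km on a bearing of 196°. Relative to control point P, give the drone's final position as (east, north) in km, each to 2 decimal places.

Leg 1 (058°, 9 km): east 9 sin 58° = 7.63, north 9 cos 58° = 4.77
Leg 2 (273°, 7 km): east 7 sin 273° = -6.99, north 7 cos 273° = 0.37
Leg 3 (196°, 9 km): east 9 sin 196° = -2.48, north 9 cos 196° = -8.65
Summing: -1.84 km east, -3.52 km north → (-1.84, -3.52).

(-1.84, -3.52)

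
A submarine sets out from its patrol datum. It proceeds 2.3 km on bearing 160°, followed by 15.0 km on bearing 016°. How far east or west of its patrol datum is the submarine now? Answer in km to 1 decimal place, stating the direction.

4.9 km east

Leg 1 (160°, 2.3 km): east 2.3 sin 160° = 0.79, north 2.3 cos 160° = -2.16
Leg 2 (016°, 15.0 km): east 15.0 sin 16° = 4.13, north 15.0 cos 16° = 14.42
Net east component: 4.92 km.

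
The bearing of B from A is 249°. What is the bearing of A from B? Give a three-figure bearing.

069°

Back-bearing = 249° − 180° = 069°.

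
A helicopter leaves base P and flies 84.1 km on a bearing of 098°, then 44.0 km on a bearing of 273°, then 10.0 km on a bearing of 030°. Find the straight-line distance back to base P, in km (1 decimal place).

44.3 km

Leg 1 (098°, 84.1 km): east 84.1 sin 98° = 83.28, north 84.1 cos 98° = -11.70
Leg 2 (273°, 44.0 km): east 44.0 sin 273° = -43.94, north 44.0 cos 273° = 2.30
Leg 3 (030°, 10.0 km): east 10.0 sin 30° = 5.00, north 10.0 cos 30° = 8.66
Net: 44.34 east, -0.74 north. Distance = √((44.34)² + (-0.74)²) = 44.348 km.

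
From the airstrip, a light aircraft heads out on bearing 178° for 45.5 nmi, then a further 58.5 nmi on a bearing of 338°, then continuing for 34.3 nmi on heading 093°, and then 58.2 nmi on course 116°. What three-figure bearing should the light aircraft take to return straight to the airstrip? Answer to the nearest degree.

286°

Leg 1 (178°, 45.5 nmi): east 45.5 sin 178° = 1.59, north 45.5 cos 178° = -45.47
Leg 2 (338°, 58.5 nmi): east 58.5 sin 338° = -21.91, north 58.5 cos 338° = 54.24
Leg 3 (093°, 34.3 nmi): east 34.3 sin 93° = 34.25, north 34.3 cos 93° = -1.80
Leg 4 (116°, 58.2 nmi): east 58.2 sin 116° = 52.31, north 58.2 cos 116° = -25.51
Net displacement: 66.24 east, -18.54 north. Direction back to start is (-66.24, 18.54): bearing = atan2(-66.24, 18.54) mod 360° = 285.64° ≈ 286°.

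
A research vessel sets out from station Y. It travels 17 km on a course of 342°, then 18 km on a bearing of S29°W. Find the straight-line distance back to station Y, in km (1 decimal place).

Leg 1 (342°, 17 km): east 17 sin 342° = -5.25, north 17 cos 342° = 16.17
Leg 2 (S29°W, 18 km): east 18 sin 209° = -8.73, north 18 cos 209° = -15.74
Net: -13.98 east, 0.42 north. Distance = √((-13.98)² + (0.42)²) = 13.986 km.

14.0 km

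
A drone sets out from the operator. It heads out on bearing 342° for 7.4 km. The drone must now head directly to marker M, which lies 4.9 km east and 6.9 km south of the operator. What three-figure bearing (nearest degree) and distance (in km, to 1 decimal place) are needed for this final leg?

Leg 1 (342°, 7.4 km): east 7.4 sin 342° = -2.29, north 7.4 cos 342° = 7.04
Current position: (-2.29, 7.04). Target: (4.9, -6.9). Remaining: Δeast = 7.19, Δnorth = -13.94.
Bearing = atan2(7.19, -13.94) mod 360° = 152.72°; distance = √((7.19)² + (-13.94)²) = 15.682 km.

153°, 15.7 km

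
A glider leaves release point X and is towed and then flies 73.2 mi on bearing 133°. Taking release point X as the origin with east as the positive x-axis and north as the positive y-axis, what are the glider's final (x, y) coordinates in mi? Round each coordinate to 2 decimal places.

Leg 1 (133°, 73.2 mi): east 73.2 sin 133° = 53.54, north 73.2 cos 133° = -49.92
Summing: 53.54 mi east, -49.92 mi north → (53.54, -49.92).

(53.54, -49.92)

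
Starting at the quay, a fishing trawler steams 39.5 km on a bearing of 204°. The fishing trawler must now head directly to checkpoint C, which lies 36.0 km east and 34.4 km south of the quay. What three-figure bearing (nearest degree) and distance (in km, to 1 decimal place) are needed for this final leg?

Leg 1 (204°, 39.5 km): east 39.5 sin 204° = -16.07, north 39.5 cos 204° = -36.09
Current position: (-16.07, -36.09). Target: (36.0, -34.4). Remaining: Δeast = 52.07, Δnorth = 1.69.
Bearing = atan2(52.07, 1.69) mod 360° = 88.15°; distance = √((52.07)² + (1.69)²) = 52.093 km.

088°, 52.1 km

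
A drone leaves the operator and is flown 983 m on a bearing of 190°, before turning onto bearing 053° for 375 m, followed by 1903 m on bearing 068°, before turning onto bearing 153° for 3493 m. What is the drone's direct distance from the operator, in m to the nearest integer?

4688 m

Leg 1 (190°, 983 m): east 983 sin 190° = -170.70, north 983 cos 190° = -968.07
Leg 2 (053°, 375 m): east 375 sin 53° = 299.49, north 375 cos 53° = 225.68
Leg 3 (068°, 1903 m): east 1903 sin 68° = 1764.43, north 1903 cos 68° = 712.88
Leg 4 (153°, 3493 m): east 3493 sin 153° = 1585.79, north 3493 cos 153° = -3112.29
Net: 3479.01 east, -3141.79 north. Distance = √((3479.01)² + (-3141.79)²) = 4687.686 m.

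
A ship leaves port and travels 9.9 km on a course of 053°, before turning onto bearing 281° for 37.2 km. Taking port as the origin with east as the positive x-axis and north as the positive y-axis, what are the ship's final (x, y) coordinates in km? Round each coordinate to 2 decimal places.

Leg 1 (053°, 9.9 km): east 9.9 sin 53° = 7.91, north 9.9 cos 53° = 5.96
Leg 2 (281°, 37.2 km): east 37.2 sin 281° = -36.52, north 37.2 cos 281° = 7.10
Summing: -28.61 km east, 13.06 km north → (-28.61, 13.06).

(-28.61, 13.06)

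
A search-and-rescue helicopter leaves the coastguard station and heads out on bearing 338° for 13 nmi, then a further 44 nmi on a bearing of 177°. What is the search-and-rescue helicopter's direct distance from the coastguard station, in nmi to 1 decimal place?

32.0 nmi

Leg 1 (338°, 13 nmi): east 13 sin 338° = -4.87, north 13 cos 338° = 12.05
Leg 2 (177°, 44 nmi): east 44 sin 177° = 2.30, north 44 cos 177° = -43.94
Net: -2.57 east, -31.89 north. Distance = √((-2.57)² + (-31.89)²) = 31.989 nmi.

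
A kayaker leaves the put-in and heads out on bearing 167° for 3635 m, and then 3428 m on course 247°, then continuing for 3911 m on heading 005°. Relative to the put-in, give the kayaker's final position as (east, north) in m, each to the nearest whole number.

Leg 1 (167°, 3635 m): east 3635 sin 167° = 817.70, north 3635 cos 167° = -3541.84
Leg 2 (247°, 3428 m): east 3428 sin 247° = -3155.49, north 3428 cos 247° = -1339.43
Leg 3 (005°, 3911 m): east 3911 sin 5° = 340.87, north 3911 cos 5° = 3896.12
Summing: -1996.93 m east, -985.14 m north → (-1997, -985).

(-1997, -985)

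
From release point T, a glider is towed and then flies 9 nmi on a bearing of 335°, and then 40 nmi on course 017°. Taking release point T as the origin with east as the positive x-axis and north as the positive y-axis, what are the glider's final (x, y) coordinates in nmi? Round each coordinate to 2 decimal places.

Leg 1 (335°, 9 nmi): east 9 sin 335° = -3.80, north 9 cos 335° = 8.16
Leg 2 (017°, 40 nmi): east 40 sin 17° = 11.69, north 40 cos 17° = 38.25
Summing: 7.89 nmi east, 46.41 nmi north → (7.89, 46.41).

(7.89, 46.41)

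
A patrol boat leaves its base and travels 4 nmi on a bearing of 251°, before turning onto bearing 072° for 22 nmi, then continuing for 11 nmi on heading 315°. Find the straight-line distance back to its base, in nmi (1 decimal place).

16.2 nmi

Leg 1 (251°, 4 nmi): east 4 sin 251° = -3.78, north 4 cos 251° = -1.30
Leg 2 (072°, 22 nmi): east 22 sin 72° = 20.92, north 22 cos 72° = 6.80
Leg 3 (315°, 11 nmi): east 11 sin 315° = -7.78, north 11 cos 315° = 7.78
Net: 9.36 east, 13.27 north. Distance = √((9.36)² + (13.27)²) = 16.244 nmi.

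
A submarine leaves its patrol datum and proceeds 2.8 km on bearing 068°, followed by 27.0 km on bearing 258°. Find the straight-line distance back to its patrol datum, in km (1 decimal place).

24.2 km

Leg 1 (068°, 2.8 km): east 2.8 sin 68° = 2.60, north 2.8 cos 68° = 1.05
Leg 2 (258°, 27.0 km): east 27.0 sin 258° = -26.41, north 27.0 cos 258° = -5.61
Net: -23.81 east, -4.56 north. Distance = √((-23.81)² + (-4.56)²) = 24.247 km.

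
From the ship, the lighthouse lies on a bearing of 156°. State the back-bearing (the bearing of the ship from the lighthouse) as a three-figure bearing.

Back-bearing = 156° + 180° = 336°.

336°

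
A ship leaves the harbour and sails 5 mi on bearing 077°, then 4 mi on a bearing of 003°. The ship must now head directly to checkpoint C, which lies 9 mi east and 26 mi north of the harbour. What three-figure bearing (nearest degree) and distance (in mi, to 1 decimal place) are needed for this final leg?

011°, 21.2 mi

Leg 1 (077°, 5 mi): east 5 sin 77° = 4.87, north 5 cos 77° = 1.12
Leg 2 (003°, 4 mi): east 4 sin 3° = 0.21, north 4 cos 3° = 3.99
Current position: (5.08, 5.12). Target: (9, 26). Remaining: Δeast = 3.92, Δnorth = 20.88.
Bearing = atan2(3.92, 20.88) mod 360° = 10.63°; distance = √((3.92)² + (20.88)²) = 21.245 mi.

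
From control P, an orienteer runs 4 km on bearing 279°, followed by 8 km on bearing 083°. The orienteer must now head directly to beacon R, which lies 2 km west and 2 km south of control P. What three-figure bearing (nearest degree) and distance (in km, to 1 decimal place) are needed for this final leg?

239°, 7.0 km

Leg 1 (279°, 4 km): east 4 sin 279° = -3.95, north 4 cos 279° = 0.63
Leg 2 (083°, 8 km): east 8 sin 83° = 7.94, north 8 cos 83° = 0.97
Current position: (3.99, 1.60). Target: (-2, -2). Remaining: Δeast = -5.99, Δnorth = -3.60.
Bearing = atan2(-5.99, -3.60) mod 360° = 238.99°; distance = √((-5.99)² + (-3.60)²) = 6.989 km.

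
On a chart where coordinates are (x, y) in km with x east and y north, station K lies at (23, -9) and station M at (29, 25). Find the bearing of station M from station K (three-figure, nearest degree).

010°

Δeast = 29 − 23 = 6.00; Δnorth = 25 − -9 = 34.00.
Bearing = atan2(Δeast, Δnorth) mod 360° = 10.01° ≈ 010°.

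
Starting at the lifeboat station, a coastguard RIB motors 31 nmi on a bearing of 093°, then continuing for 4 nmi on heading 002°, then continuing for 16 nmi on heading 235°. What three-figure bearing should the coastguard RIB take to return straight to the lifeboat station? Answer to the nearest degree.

291°

Leg 1 (093°, 31 nmi): east 31 sin 93° = 30.96, north 31 cos 93° = -1.62
Leg 2 (002°, 4 nmi): east 4 sin 2° = 0.14, north 4 cos 2° = 4.00
Leg 3 (235°, 16 nmi): east 16 sin 235° = -13.11, north 16 cos 235° = -9.18
Net displacement: 17.99 east, -6.80 north. Direction back to start is (-17.99, 6.80): bearing = atan2(-17.99, 6.80) mod 360° = 290.71° ≈ 291°.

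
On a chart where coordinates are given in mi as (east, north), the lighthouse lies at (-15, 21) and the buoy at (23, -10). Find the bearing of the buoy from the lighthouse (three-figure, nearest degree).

Δeast = 23 − -15 = 38.00; Δnorth = -10 − 21 = -31.00.
Bearing = atan2(Δeast, Δnorth) mod 360° = 129.21° ≈ 129°.

129°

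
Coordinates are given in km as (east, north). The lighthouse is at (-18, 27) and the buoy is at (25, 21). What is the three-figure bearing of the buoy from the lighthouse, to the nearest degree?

098°

Δeast = 25 − -18 = 43.00; Δnorth = 21 − 27 = -6.00.
Bearing = atan2(Δeast, Δnorth) mod 360° = 97.94° ≈ 098°.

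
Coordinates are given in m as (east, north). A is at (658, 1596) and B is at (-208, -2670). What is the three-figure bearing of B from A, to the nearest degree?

Δeast = -208 − 658 = -866.00; Δnorth = -2670 − 1596 = -4266.00.
Bearing = atan2(Δeast, Δnorth) mod 360° = 191.48° ≈ 191°.

191°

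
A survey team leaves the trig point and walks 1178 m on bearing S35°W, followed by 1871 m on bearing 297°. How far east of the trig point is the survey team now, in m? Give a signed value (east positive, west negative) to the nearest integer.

Leg 1 (S35°W, 1178 m): east 1178 sin 215° = -675.67, north 1178 cos 215° = -964.96
Leg 2 (297°, 1871 m): east 1871 sin 297° = -1667.07, north 1871 cos 297° = 849.42
Net east component: -2342.75 m.

-2343 m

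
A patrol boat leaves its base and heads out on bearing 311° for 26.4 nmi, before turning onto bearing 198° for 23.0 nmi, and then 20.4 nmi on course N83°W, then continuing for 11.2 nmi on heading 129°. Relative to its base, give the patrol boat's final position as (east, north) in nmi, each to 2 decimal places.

(-38.58, -9.12)

Leg 1 (311°, 26.4 nmi): east 26.4 sin 311° = -19.92, north 26.4 cos 311° = 17.32
Leg 2 (198°, 23.0 nmi): east 23.0 sin 198° = -7.11, north 23.0 cos 198° = -21.87
Leg 3 (N83°W, 20.4 nmi): east 20.4 sin 277° = -20.25, north 20.4 cos 277° = 2.49
Leg 4 (129°, 11.2 nmi): east 11.2 sin 129° = 8.70, north 11.2 cos 129° = -7.05
Summing: -38.58 nmi east, -9.12 nmi north → (-38.58, -9.12).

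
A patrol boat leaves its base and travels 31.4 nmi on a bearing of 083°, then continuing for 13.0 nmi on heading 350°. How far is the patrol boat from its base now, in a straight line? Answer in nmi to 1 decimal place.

Leg 1 (083°, 31.4 nmi): east 31.4 sin 83° = 31.17, north 31.4 cos 83° = 3.83
Leg 2 (350°, 13.0 nmi): east 13.0 sin 350° = -2.26, north 13.0 cos 350° = 12.80
Net: 28.91 east, 16.63 north. Distance = √((28.91)² + (16.63)²) = 33.350 nmi.

33.4 nmi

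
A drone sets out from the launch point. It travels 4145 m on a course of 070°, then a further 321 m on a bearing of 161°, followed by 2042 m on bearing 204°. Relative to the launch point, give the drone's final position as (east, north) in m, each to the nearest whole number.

Leg 1 (070°, 4145 m): east 4145 sin 70° = 3895.03, north 4145 cos 70° = 1417.67
Leg 2 (161°, 321 m): east 321 sin 161° = 104.51, north 321 cos 161° = -303.51
Leg 3 (204°, 2042 m): east 2042 sin 204° = -830.56, north 2042 cos 204° = -1865.46
Summing: 3168.98 m east, -751.30 m north → (3169, -751).

(3169, -751)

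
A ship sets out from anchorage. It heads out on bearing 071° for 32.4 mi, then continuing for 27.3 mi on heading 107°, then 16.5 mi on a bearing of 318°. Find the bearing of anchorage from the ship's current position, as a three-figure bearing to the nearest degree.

Leg 1 (071°, 32.4 mi): east 32.4 sin 71° = 30.63, north 32.4 cos 71° = 10.55
Leg 2 (107°, 27.3 mi): east 27.3 sin 107° = 26.11, north 27.3 cos 107° = -7.98
Leg 3 (318°, 16.5 mi): east 16.5 sin 318° = -11.04, north 16.5 cos 318° = 12.26
Net displacement: 45.70 east, 14.83 north. Direction back to start is (-45.70, -14.83): bearing = atan2(-45.70, -14.83) mod 360° = 252.02° ≈ 252°.

252°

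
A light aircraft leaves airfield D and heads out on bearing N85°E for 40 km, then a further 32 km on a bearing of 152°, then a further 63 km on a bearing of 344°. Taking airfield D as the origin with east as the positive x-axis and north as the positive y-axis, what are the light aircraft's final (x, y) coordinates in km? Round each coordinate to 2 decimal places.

Leg 1 (N85°E, 40 km): east 40 sin 85° = 39.85, north 40 cos 85° = 3.49
Leg 2 (152°, 32 km): east 32 sin 152° = 15.02, north 32 cos 152° = -28.25
Leg 3 (344°, 63 km): east 63 sin 344° = -17.37, north 63 cos 344° = 60.56
Summing: 37.51 km east, 35.79 km north → (37.51, 35.79).

(37.51, 35.79)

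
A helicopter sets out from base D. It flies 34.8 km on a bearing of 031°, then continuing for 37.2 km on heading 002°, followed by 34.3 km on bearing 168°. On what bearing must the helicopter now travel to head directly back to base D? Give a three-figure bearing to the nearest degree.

Leg 1 (031°, 34.8 km): east 34.8 sin 31° = 17.92, north 34.8 cos 31° = 29.83
Leg 2 (002°, 37.2 km): east 37.2 sin 2° = 1.30, north 37.2 cos 2° = 37.18
Leg 3 (168°, 34.3 km): east 34.3 sin 168° = 7.13, north 34.3 cos 168° = -33.55
Net displacement: 26.35 east, 33.46 north. Direction back to start is (-26.35, -33.46): bearing = atan2(-26.35, -33.46) mod 360° = 218.23° ≈ 218°.

218°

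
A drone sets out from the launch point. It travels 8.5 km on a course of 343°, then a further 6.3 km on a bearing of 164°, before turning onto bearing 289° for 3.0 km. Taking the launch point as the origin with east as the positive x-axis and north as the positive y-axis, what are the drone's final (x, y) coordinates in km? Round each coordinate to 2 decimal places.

(-3.59, 3.05)

Leg 1 (343°, 8.5 km): east 8.5 sin 343° = -2.49, north 8.5 cos 343° = 8.13
Leg 2 (164°, 6.3 km): east 6.3 sin 164° = 1.74, north 6.3 cos 164° = -6.06
Leg 3 (289°, 3.0 km): east 3.0 sin 289° = -2.84, north 3.0 cos 289° = 0.98
Summing: -3.59 km east, 3.05 km north → (-3.59, 3.05).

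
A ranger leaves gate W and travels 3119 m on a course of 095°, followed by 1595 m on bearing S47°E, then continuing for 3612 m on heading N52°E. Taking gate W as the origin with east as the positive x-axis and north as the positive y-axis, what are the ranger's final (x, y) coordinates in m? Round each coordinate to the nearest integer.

(7120, 864)

Leg 1 (095°, 3119 m): east 3119 sin 95° = 3107.13, north 3119 cos 95° = -271.84
Leg 2 (S47°E, 1595 m): east 1595 sin 133° = 1166.51, north 1595 cos 133° = -1087.79
Leg 3 (N52°E, 3612 m): east 3612 sin 52° = 2846.29, north 3612 cos 52° = 2223.77
Summing: 7119.94 m east, 864.14 m north → (7120, 864).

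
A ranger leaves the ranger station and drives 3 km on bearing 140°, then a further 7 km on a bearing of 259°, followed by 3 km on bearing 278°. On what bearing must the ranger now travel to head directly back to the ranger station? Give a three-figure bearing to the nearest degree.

Leg 1 (140°, 3 km): east 3 sin 140° = 1.93, north 3 cos 140° = -2.30
Leg 2 (259°, 7 km): east 7 sin 259° = -6.87, north 7 cos 259° = -1.34
Leg 3 (278°, 3 km): east 3 sin 278° = -2.97, north 3 cos 278° = 0.42
Net displacement: -7.91 east, -3.22 north. Direction back to start is (7.91, 3.22): bearing = atan2(7.91, 3.22) mod 360° = 67.88° ≈ 068°.

068°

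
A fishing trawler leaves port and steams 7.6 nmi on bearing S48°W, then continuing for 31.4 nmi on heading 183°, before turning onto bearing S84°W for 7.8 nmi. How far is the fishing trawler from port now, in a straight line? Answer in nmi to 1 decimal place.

40.2 nmi

Leg 1 (S48°W, 7.6 nmi): east 7.6 sin 228° = -5.65, north 7.6 cos 228° = -5.09
Leg 2 (183°, 31.4 nmi): east 31.4 sin 183° = -1.64, north 31.4 cos 183° = -31.36
Leg 3 (S84°W, 7.8 nmi): east 7.8 sin 264° = -7.76, north 7.8 cos 264° = -0.82
Net: -15.05 east, -37.26 north. Distance = √((-15.05)² + (-37.26)²) = 40.182 nmi.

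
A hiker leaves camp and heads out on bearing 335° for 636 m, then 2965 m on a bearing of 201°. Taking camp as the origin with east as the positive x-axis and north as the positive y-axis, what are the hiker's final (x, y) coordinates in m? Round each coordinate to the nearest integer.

Leg 1 (335°, 636 m): east 636 sin 335° = -268.79, north 636 cos 335° = 576.41
Leg 2 (201°, 2965 m): east 2965 sin 201° = -1062.56, north 2965 cos 201° = -2768.07
Summing: -1331.35 m east, -2191.65 m north → (-1331, -2192).

(-1331, -2192)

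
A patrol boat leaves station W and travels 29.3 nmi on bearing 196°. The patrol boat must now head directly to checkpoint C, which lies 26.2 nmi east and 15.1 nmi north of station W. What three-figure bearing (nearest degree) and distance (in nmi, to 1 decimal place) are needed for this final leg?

Leg 1 (196°, 29.3 nmi): east 29.3 sin 196° = -8.08, north 29.3 cos 196° = -28.16
Current position: (-8.08, -28.16). Target: (26.2, 15.1). Remaining: Δeast = 34.28, Δnorth = 43.26.
Bearing = atan2(34.28, 43.26) mod 360° = 38.39°; distance = √((34.28)² + (43.26)²) = 55.197 nmi.

038°, 55.2 nmi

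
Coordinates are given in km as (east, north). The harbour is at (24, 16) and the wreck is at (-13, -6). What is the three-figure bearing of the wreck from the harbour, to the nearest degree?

239°

Δeast = -13 − 24 = -37.00; Δnorth = -6 − 16 = -22.00.
Bearing = atan2(Δeast, Δnorth) mod 360° = 239.26° ≈ 239°.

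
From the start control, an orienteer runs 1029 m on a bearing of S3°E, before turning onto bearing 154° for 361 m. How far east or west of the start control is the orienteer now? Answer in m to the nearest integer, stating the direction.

Leg 1 (S3°E, 1029 m): east 1029 sin 177° = 53.85, north 1029 cos 177° = -1027.59
Leg 2 (154°, 361 m): east 361 sin 154° = 158.25, north 361 cos 154° = -324.46
Net east component: 212.11 m.

212 m east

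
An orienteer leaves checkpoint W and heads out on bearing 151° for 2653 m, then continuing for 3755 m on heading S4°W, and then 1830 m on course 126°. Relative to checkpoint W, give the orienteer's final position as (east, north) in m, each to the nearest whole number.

(2505, -7142)

Leg 1 (151°, 2653 m): east 2653 sin 151° = 1286.20, north 2653 cos 151° = -2320.37
Leg 2 (S4°W, 3755 m): east 3755 sin 184° = -261.94, north 3755 cos 184° = -3745.85
Leg 3 (126°, 1830 m): east 1830 sin 126° = 1480.50, north 1830 cos 126° = -1075.65
Summing: 2504.77 m east, -7141.87 m north → (2505, -7142).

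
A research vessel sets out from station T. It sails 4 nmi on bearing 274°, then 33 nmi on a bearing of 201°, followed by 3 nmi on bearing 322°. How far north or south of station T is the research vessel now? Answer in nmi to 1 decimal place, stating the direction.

28.2 nmi south

Leg 1 (274°, 4 nmi): east 4 sin 274° = -3.99, north 4 cos 274° = 0.28
Leg 2 (201°, 33 nmi): east 33 sin 201° = -11.83, north 33 cos 201° = -30.81
Leg 3 (322°, 3 nmi): east 3 sin 322° = -1.85, north 3 cos 322° = 2.36
Net north component: -28.17 nmi.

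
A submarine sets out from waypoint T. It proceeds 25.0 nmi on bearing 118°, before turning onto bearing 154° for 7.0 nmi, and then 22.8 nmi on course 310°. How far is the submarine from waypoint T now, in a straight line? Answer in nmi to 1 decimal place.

Leg 1 (118°, 25.0 nmi): east 25.0 sin 118° = 22.07, north 25.0 cos 118° = -11.74
Leg 2 (154°, 7.0 nmi): east 7.0 sin 154° = 3.07, north 7.0 cos 154° = -6.29
Leg 3 (310°, 22.8 nmi): east 22.8 sin 310° = -17.47, north 22.8 cos 310° = 14.66
Net: 7.68 east, -3.37 north. Distance = √((7.68)² + (-3.37)²) = 8.385 nmi.

8.4 nmi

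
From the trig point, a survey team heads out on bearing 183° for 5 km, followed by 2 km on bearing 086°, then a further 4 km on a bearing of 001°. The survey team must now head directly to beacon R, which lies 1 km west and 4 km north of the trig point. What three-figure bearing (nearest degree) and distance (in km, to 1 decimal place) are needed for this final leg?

330°, 5.6 km

Leg 1 (183°, 5 km): east 5 sin 183° = -0.26, north 5 cos 183° = -4.99
Leg 2 (086°, 2 km): east 2 sin 86° = 2.00, north 2 cos 86° = 0.14
Leg 3 (001°, 4 km): east 4 sin 1° = 0.07, north 4 cos 1° = 4.00
Current position: (1.80, -0.85). Target: (-1, 4). Remaining: Δeast = -2.80, Δnorth = 4.85.
Bearing = atan2(-2.80, 4.85) mod 360° = 329.99°; distance = √((-2.80)² + (4.85)²) = 5.606 km.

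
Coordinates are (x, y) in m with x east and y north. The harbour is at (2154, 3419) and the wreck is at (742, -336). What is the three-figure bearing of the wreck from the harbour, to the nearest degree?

Δeast = 742 − 2154 = -1412.00; Δnorth = -336 − 3419 = -3755.00.
Bearing = atan2(Δeast, Δnorth) mod 360° = 200.61° ≈ 201°.

201°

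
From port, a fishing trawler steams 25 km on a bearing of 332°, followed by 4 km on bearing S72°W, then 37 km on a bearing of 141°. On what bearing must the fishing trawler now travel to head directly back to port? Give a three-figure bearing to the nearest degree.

316°

Leg 1 (332°, 25 km): east 25 sin 332° = -11.74, north 25 cos 332° = 22.07
Leg 2 (S72°W, 4 km): east 4 sin 252° = -3.80, north 4 cos 252° = -1.24
Leg 3 (141°, 37 km): east 37 sin 141° = 23.28, north 37 cos 141° = -28.75
Net displacement: 7.74 east, -7.92 north. Direction back to start is (-7.74, 7.92): bearing = atan2(-7.74, 7.92) mod 360° = 315.63° ≈ 316°.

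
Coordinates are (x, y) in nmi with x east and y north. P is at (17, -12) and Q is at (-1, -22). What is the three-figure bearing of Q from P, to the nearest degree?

Δeast = -1 − 17 = -18.00; Δnorth = -22 − -12 = -10.00.
Bearing = atan2(Δeast, Δnorth) mod 360° = 240.95° ≈ 241°.

241°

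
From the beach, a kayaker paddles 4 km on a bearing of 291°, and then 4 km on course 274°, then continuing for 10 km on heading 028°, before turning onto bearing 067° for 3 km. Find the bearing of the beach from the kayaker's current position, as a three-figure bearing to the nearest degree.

179°

Leg 1 (291°, 4 km): east 4 sin 291° = -3.73, north 4 cos 291° = 1.43
Leg 2 (274°, 4 km): east 4 sin 274° = -3.99, north 4 cos 274° = 0.28
Leg 3 (028°, 10 km): east 10 sin 28° = 4.69, north 10 cos 28° = 8.83
Leg 4 (067°, 3 km): east 3 sin 67° = 2.76, north 3 cos 67° = 1.17
Net displacement: -0.27 east, 11.71 north. Direction back to start is (0.27, -11.71): bearing = atan2(0.27, -11.71) mod 360° = 178.69° ≈ 179°.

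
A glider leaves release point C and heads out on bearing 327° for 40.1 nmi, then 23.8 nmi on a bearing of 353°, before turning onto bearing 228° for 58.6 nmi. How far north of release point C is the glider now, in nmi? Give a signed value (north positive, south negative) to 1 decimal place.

Leg 1 (327°, 40.1 nmi): east 40.1 sin 327° = -21.84, north 40.1 cos 327° = 33.63
Leg 2 (353°, 23.8 nmi): east 23.8 sin 353° = -2.90, north 23.8 cos 353° = 23.62
Leg 3 (228°, 58.6 nmi): east 58.6 sin 228° = -43.55, north 58.6 cos 228° = -39.21
Net north component: 18.04 nmi.

18.0 nmi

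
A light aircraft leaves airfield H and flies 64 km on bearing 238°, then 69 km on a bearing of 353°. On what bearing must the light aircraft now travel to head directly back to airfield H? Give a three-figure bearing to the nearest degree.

Leg 1 (238°, 64 km): east 64 sin 238° = -54.28, north 64 cos 238° = -33.91
Leg 2 (353°, 69 km): east 69 sin 353° = -8.41, north 69 cos 353° = 68.49
Net displacement: -62.68 east, 34.57 north. Direction back to start is (62.68, -34.57): bearing = atan2(62.68, -34.57) mod 360° = 118.88° ≈ 119°.

119°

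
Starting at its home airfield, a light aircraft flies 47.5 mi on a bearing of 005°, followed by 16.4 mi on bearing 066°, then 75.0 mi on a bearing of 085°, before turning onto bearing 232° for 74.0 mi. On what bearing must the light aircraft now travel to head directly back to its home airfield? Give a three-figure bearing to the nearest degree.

Leg 1 (005°, 47.5 mi): east 47.5 sin 5° = 4.14, north 47.5 cos 5° = 47.32
Leg 2 (066°, 16.4 mi): east 16.4 sin 66° = 14.98, north 16.4 cos 66° = 6.67
Leg 3 (085°, 75.0 mi): east 75.0 sin 85° = 74.71, north 75.0 cos 85° = 6.54
Leg 4 (232°, 74.0 mi): east 74.0 sin 232° = -58.31, north 74.0 cos 232° = -45.56
Net displacement: 35.52 east, 14.97 north. Direction back to start is (-35.52, -14.97): bearing = atan2(-35.52, -14.97) mod 360° = 247.15° ≈ 247°.

247°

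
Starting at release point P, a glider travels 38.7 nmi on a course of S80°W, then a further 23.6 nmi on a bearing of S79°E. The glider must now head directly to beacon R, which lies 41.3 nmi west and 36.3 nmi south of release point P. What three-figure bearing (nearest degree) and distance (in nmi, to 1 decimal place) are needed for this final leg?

226°, 36.4 nmi

Leg 1 (S80°W, 38.7 nmi): east 38.7 sin 260° = -38.11, north 38.7 cos 260° = -6.72
Leg 2 (S79°E, 23.6 nmi): east 23.6 sin 101° = 23.17, north 23.6 cos 101° = -4.50
Current position: (-14.95, -11.22). Target: (-41.3, -36.3). Remaining: Δeast = -26.35, Δnorth = -25.08.
Bearing = atan2(-26.35, -25.08) mod 360° = 226.42°; distance = √((-26.35)² + (-25.08)²) = 36.378 nmi.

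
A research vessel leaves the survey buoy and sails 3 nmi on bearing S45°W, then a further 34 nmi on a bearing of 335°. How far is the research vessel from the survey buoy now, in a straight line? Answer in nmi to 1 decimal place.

33.1 nmi

Leg 1 (S45°W, 3 nmi): east 3 sin 225° = -2.12, north 3 cos 225° = -2.12
Leg 2 (335°, 34 nmi): east 34 sin 335° = -14.37, north 34 cos 335° = 30.81
Net: -16.49 east, 28.69 north. Distance = √((-16.49)² + (28.69)²) = 33.094 nmi.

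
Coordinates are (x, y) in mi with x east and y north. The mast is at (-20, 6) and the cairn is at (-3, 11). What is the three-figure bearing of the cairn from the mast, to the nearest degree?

074°

Δeast = -3 − -20 = 17.00; Δnorth = 11 − 6 = 5.00.
Bearing = atan2(Δeast, Δnorth) mod 360° = 73.61° ≈ 074°.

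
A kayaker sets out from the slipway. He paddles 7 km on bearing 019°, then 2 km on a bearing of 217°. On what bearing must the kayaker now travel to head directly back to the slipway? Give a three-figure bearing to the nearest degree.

192°

Leg 1 (019°, 7 km): east 7 sin 19° = 2.28, north 7 cos 19° = 6.62
Leg 2 (217°, 2 km): east 2 sin 217° = -1.20, north 2 cos 217° = -1.60
Net displacement: 1.08 east, 5.02 north. Direction back to start is (-1.08, -5.02): bearing = atan2(-1.08, -5.02) mod 360° = 192.09° ≈ 192°.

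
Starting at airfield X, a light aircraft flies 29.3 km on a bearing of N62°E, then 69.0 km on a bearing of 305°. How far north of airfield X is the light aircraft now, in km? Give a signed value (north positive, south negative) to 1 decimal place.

53.3 km

Leg 1 (N62°E, 29.3 km): east 29.3 sin 62° = 25.87, north 29.3 cos 62° = 13.76
Leg 2 (305°, 69.0 km): east 69.0 sin 305° = -56.52, north 69.0 cos 305° = 39.58
Net north component: 53.33 km.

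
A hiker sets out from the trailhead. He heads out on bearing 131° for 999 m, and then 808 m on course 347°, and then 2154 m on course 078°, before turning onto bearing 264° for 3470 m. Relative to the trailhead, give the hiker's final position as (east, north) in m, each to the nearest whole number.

Leg 1 (131°, 999 m): east 999 sin 131° = 753.95, north 999 cos 131° = -655.40
Leg 2 (347°, 808 m): east 808 sin 347° = -181.76, north 808 cos 347° = 787.29
Leg 3 (078°, 2154 m): east 2154 sin 78° = 2106.93, north 2154 cos 78° = 447.84
Leg 4 (264°, 3470 m): east 3470 sin 264° = -3450.99, north 3470 cos 264° = -362.71
Summing: -771.87 m east, 217.02 m north → (-772, 217).

(-772, 217)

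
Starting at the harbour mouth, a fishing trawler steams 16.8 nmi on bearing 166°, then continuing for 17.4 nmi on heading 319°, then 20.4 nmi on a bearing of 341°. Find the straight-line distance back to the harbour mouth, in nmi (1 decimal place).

21.3 nmi

Leg 1 (166°, 16.8 nmi): east 16.8 sin 166° = 4.06, north 16.8 cos 166° = -16.30
Leg 2 (319°, 17.4 nmi): east 17.4 sin 319° = -11.42, north 17.4 cos 319° = 13.13
Leg 3 (341°, 20.4 nmi): east 20.4 sin 341° = -6.64, north 20.4 cos 341° = 19.29
Net: -13.99 east, 16.12 north. Distance = √((-13.99)² + (16.12)²) = 21.346 nmi.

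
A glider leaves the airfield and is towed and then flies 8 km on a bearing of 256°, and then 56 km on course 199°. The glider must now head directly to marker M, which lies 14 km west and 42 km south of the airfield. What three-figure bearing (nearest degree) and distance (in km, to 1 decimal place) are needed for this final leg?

Leg 1 (256°, 8 km): east 8 sin 256° = -7.76, north 8 cos 256° = -1.94
Leg 2 (199°, 56 km): east 56 sin 199° = -18.23, north 56 cos 199° = -52.95
Current position: (-25.99, -54.88). Target: (-14, -42). Remaining: Δeast = 11.99, Δnorth = 12.88.
Bearing = atan2(11.99, 12.88) mod 360° = 42.95°; distance = √((11.99)² + (12.88)²) = 17.603 km.

043°, 17.6 km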